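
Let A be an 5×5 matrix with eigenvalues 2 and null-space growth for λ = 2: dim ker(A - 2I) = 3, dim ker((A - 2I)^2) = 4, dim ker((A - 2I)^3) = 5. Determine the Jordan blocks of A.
Jordan blocks: (2, 3), (2, 1), (2, 1)

λ = 2: successive nullity increments [3, 1, 1] count blocks of size ≥ k; block sizes are [3, 1, 1].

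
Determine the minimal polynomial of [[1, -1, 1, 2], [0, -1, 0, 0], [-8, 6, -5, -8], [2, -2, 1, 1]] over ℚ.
m_A(x) = (x + 1)^2

The characteristic polynomial factors as (x + 1)^4. The minimal polynomial is ∏(x - λ)^{k_λ} where k_λ is the size of the largest Jordan block at λ.

For λ = -1: rank(A + I) = 2, and the largest Jordan block has size 2 (the smallest k with rank((A + I)^k) = rank((A + I)^(k+1))).

So m_A(x) = (x + 1)^2.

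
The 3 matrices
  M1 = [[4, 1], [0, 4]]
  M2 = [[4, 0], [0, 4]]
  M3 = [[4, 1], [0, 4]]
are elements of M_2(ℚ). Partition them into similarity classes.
2 classes: {M1, M3}, {M2}

Characteristic polynomials: χ_{M1} = (x - 4)^2, χ_{M2} = (x - 4)^2, χ_{M3} = (x - 4)^2.

{M1, M3}: invariant factors (x - 4)^2.

{M2}: invariant factors x - 4, x - 4.

Matrices are similar if and only if their invariant-factor lists agree; the partition into similarity classes is {M1, M3}, {M2}.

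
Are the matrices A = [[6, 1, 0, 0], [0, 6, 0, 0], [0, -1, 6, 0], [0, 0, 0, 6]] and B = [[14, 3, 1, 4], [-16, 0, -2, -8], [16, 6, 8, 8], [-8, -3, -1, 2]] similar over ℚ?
Yes.

Two matrices over a field are similar if and only if they have the same invariant factors.

Both A and B have characteristic polynomial (x - 6)^4 and minimal polynomial (x - 6)^2. Computing further, both have invariant factors x - 6, x - 6, (x - 6)^2. Hence A and B are similar.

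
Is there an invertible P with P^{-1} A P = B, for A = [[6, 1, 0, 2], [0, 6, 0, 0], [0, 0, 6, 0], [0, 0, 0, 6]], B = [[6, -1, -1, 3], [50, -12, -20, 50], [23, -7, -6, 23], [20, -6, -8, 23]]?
trace(A) = 24 but trace(B) = 11. The trace is a similarity invariant, so A and B are not similar.

No.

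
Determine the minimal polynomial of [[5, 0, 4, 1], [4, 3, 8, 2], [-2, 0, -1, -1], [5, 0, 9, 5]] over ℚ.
m_A(x) = (x - 3)^3

The characteristic polynomial factors as (x - 3)^4. The minimal polynomial is ∏(x - λ)^{k_λ} where k_λ is the size of the largest Jordan block at λ.

For λ = 3: rank(A - 3I) = 2, and the largest Jordan block has size 3 (the smallest k with rank((A - 3I)^k) = rank((A - 3I)^(k+1))).

So m_A(x) = (x - 3)^3.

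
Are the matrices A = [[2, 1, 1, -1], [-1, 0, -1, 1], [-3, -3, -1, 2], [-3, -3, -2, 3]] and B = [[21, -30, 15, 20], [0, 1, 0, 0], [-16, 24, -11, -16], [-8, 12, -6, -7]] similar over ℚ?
No.

Both have characteristic polynomial (x - 1)^4 and minimal polynomial (x - 1)^2. But rank(A - I) = 2 for A while rank(B - I) = 1 for B, so the number of Jordan blocks at λ = 1 differs. A and B are not similar.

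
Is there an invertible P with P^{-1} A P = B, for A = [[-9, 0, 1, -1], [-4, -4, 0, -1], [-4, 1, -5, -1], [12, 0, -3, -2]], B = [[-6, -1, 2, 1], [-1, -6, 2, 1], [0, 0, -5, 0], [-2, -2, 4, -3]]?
Both have characteristic polynomial (x + 5)^4, but the minimal polynomial of A is (x + 5)^3 while the minimal polynomial of B is (x + 5)^2. The minimal polynomial is a similarity invariant, so A and B are not similar.

No.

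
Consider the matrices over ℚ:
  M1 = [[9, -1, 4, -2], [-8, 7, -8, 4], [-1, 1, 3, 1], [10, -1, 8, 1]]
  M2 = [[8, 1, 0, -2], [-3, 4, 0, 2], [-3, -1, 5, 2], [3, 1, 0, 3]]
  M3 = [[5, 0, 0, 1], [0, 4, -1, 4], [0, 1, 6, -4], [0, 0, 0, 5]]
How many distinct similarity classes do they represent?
Characteristic polynomials: χ_{M1} = (x - 5)^4, χ_{M2} = (x - 5)^4, χ_{M3} = (x - 5)^4.

{M1, M3}: invariant factors (x - 5)^2, (x - 5)^2.

{M2}: invariant factors x - 5, x - 5, (x - 5)^2.

Matrices are similar if and only if their invariant-factor lists agree; the partition into similarity classes is {M1, M3}, {M2}.

2 classes: {M1, M3}, {M2}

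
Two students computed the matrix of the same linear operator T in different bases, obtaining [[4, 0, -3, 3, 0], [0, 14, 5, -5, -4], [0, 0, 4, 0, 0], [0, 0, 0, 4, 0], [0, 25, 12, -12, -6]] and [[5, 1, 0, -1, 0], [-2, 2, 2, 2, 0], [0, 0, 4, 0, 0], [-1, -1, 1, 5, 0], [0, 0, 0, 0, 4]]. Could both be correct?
Two matrices over a field are similar if and only if they have the same invariant factors.

Both A and B have characteristic polynomial (x - 4)^5 and minimal polynomial (x - 4)^3. Computing further, both have invariant factors x - 4, x - 4, (x - 4)^3. Hence A and B are similar.

Yes.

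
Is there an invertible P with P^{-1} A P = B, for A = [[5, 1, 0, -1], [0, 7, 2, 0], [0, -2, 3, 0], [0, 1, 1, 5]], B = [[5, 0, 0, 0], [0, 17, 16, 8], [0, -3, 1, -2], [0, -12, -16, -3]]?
No.

Both have characteristic polynomial (x - 5)^4, but the minimal polynomial of A is (x - 5)^3 while the minimal polynomial of B is (x - 5)^2. The minimal polynomial is a similarity invariant, so A and B are not similar.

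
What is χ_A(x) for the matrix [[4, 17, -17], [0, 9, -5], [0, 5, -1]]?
xI - A = [[x - 4, -17, 17], [0, x - 9, 5], [0, -5, x + 1]].

Expanding det(xI - A) along the first row:
det(xI - A) = + (x - 4)·det([[x - 9, 5], [-5, x + 1]]) - (-17)·det([[0, 5], [0, x + 1]]) + (17)·det([[0, x - 9], [0, -5]]).

Evaluating gives χ_A(x) = x^3 - 12x^2 + 48x - 64 = (x - 4)^3.

χ_A(x) = (x - 4)^3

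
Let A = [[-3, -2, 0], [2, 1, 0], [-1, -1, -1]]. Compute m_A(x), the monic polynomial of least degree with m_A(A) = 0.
m_A(x) = (x + 1)^2

The characteristic polynomial factors as (x + 1)^3. The minimal polynomial is ∏(x - λ)^{k_λ} where k_λ is the size of the largest Jordan block at λ.

For λ = -1: rank(A + I) = 1, and the largest Jordan block has size 2 (the smallest k with rank((A + I)^k) = rank((A + I)^(k+1))).

So m_A(x) = (x + 1)^2.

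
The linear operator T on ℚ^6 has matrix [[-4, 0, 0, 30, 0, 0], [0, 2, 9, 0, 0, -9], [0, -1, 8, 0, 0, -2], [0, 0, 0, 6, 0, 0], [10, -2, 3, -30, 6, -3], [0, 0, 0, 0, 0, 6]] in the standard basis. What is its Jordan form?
J = [[-4, 0, 0, 0, 0, 0], [0, 5, 1, 0, 0, 0], [0, 0, 5, 0, 0, 0], [0, 0, 0, 6, 0, 0], [0, 0, 0, 0, 6, 0], [0, 0, 0, 0, 0, 6]]

The characteristic polynomial is det(xI - A) = (x - 6)^3(x - 5)^2(x + 4), so the eigenvalues are -4 (algebraic multiplicity 1), 5 (algebraic multiplicity 2), 6 (algebraic multiplicity 3).

For λ = -4: algebraic multiplicity 1 gives one 1×1 block.

For λ = 5: rank(A - 5I) = 5, rank((A - 5I)^2) = 4. The eigenspace has dimension 6 - 5 = 1, so there is 1 Jordan block; the rank sequence gives block sizes [2].

For λ = 6: rank(A - 6I) = 3. The eigenspace has dimension 6 - 3 = 3, so there are 3 Jordan blocks; the rank sequence gives block sizes [1, 1, 1].

Assembling the blocks gives the Jordan form J above.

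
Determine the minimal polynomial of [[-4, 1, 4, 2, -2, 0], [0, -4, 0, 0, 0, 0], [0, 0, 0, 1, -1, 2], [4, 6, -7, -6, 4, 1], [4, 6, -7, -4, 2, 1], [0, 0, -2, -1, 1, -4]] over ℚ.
m_A(x) = (x + 2)^2(x + 4)^2

The characteristic polynomial factors as (x + 2)^4(x + 4)^2. The minimal polynomial is ∏(x - λ)^{k_λ} where k_λ is the size of the largest Jordan block at λ.

For λ = -4: rank(A + 4I) = 5, and the largest Jordan block has size 2 (the smallest k with rank((A + 4I)^k) = rank((A + 4I)^(k+1))).
For λ = -2: rank(A + 2I) = 4, and the largest Jordan block has size 2 (the smallest k with rank((A + 2I)^k) = rank((A + 2I)^(k+1))).

So m_A(x) = (x + 2)^2(x + 4)^2.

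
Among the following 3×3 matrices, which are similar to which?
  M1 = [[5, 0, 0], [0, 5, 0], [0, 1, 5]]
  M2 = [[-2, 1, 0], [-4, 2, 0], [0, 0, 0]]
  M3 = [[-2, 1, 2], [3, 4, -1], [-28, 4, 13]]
Characteristic polynomials: χ_{M1} = (x - 5)^3, χ_{M2} = x^3, χ_{M3} = (x - 5)^3.

{M1}: invariant factors x - 5, (x - 5)^2.

{M2}: invariant factors x, x^2.

{M3}: invariant factors (x - 5)^3.

Matrices are similar if and only if their invariant-factor lists agree; the partition into similarity classes is {M1}, {M2}, {M3}.

3 classes: {M1}, {M2}, {M3}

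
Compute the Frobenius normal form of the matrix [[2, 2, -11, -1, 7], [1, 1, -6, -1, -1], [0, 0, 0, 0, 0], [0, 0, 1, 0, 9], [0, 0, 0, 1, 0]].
The invariant factors of A (the non-unit diagonal entries of the Smith normal form of xI - A over ℚ[x]) are x(x - 3), x(x - 3)(x + 3), each dividing the next. The characteristic polynomial is their product, x^2(x - 3)^2(x + 3).

The rational canonical form is the block-diagonal matrix of companion matrices C(f_i):
R = [[0, 0, 0, 0, 0], [1, 3, 0, 0, 0], [0, 0, 0, 0, 0], [0, 0, 1, 0, 9], [0, 0, 0, 1, 0]].

R = [[0, 0, 0, 0, 0], [1, 3, 0, 0, 0], [0, 0, 0, 0, 0], [0, 0, 1, 0, 9], [0, 0, 0, 1, 0]]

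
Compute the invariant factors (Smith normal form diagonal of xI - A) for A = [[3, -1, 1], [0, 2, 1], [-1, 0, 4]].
The Jordan structure of A has elementary divisors (x - 3)^3. Arranging the block sizes at each eigenvalue in decreasing order and taking row products gives the invariant factors.

Invariant factors (smallest first, each dividing the next): (x - 3)^3.

Check: the last factor (x - 3)^3 is the minimal polynomial, and the product (x - 3)^3 is the characteristic polynomial.

(x - 3)^3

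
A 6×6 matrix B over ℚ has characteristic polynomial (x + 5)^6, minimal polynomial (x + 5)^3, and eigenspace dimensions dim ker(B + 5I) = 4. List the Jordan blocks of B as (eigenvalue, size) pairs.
Jordan blocks: (-5, 3), (-5, 1), (-5, 1), (-5, 1)

λ = -5: algebraic multiplicity 6 (exponent in χ_B), largest block size 3 (exponent in m_B), 4 blocks (geometric multiplicity). These force block sizes [3, 1, 1, 1].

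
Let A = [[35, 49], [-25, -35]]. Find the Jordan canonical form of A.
The characteristic polynomial is det(xI - A) = x^2, so the eigenvalues are 0 (algebraic multiplicity 2).

For λ = 0: rank(A) = 1, rank(A^2) = 0. The eigenspace has dimension 2 - 1 = 1, so there is 1 Jordan block; the rank sequence gives block sizes [2].

Assembling the blocks gives the Jordan form J above.

J = [[0, 1], [0, 0]]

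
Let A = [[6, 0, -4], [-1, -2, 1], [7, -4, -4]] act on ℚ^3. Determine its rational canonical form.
The invariant factors of A (the non-unit diagonal entries of the Smith normal form of xI - A over ℚ[x]) are x(x^2 + 4), each dividing the next. The characteristic polynomial is their product, x(x^2 + 4).

The rational canonical form is the block-diagonal matrix of companion matrices C(f_i):
R = [[0, 0, 0], [1, 0, -4], [0, 1, 0]].

Note the characteristic polynomial does not split into linear factors over ℚ, so A has no Jordan form over ℚ; the rational canonical form exists over any field.

R = [[0, 0, 0], [1, 0, -4], [0, 1, 0]]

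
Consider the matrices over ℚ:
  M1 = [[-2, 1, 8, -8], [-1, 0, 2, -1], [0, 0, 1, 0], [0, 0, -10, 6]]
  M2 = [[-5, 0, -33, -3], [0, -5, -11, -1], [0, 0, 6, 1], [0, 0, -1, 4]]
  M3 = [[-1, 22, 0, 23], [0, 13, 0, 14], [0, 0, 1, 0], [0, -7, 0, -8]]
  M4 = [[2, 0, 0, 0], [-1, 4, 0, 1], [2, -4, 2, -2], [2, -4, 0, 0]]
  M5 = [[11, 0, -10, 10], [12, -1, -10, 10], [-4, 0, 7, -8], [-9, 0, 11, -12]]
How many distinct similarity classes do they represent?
4 classes: {M1, M3}, {M2}, {M4}, {M5}

Characteristic polynomials: χ_{M1} = (x - 6)(x - 1)(x + 1)^2, χ_{M2} = (x - 5)^2(x + 5)^2, χ_{M3} = (x - 6)(x - 1)(x + 1)^2, χ_{M4} = (x - 2)^4, χ_{M5} = (x - 6)(x - 1)(x + 1)^2.

{M1, M3}: invariant factors (x - 6)(x - 1)(x + 1)^2.

{M2}: invariant factors x + 5, (x - 5)^2(x + 5).

{M4}: invariant factors x - 2, x - 2, (x - 2)^2.

{M5}: invariant factors x + 1, (x - 6)(x - 1)(x + 1).

Matrices are similar if and only if their invariant-factor lists agree; the partition into similarity classes is {M1, M3}, {M2}, {M4}, {M5}.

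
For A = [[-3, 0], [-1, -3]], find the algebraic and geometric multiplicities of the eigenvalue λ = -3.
algebraic multiplicity 2, geometric multiplicity 1

The characteristic polynomial is (x + 3)^2, so the factor x + 3 appears with exponent 2: the algebraic multiplicity is 2.

rank(A + 3I) = 1, so the eigenspace has dimension 2 - 1 = 1: the geometric multiplicity is 1.

Since 1 < 2, A is not diagonalizable.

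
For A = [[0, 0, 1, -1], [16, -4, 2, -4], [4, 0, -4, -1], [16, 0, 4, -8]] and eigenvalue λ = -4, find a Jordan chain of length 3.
We seek v_1 ∈ ker((A + 4I)^3) \ ker((A + 4I)^2), then set v_{i+1} = (A + 4I) v_i.

One such chain is v_1 = [[0, -1, 1, -1]]^T, v_2 = [[2, 6, 1, 8]]^T, v_3 = [[1, 2, 0, 4]]^T. Check: (A + 4I) v_3 = [[0, 0, 0, 0]]^T = 0.

v_1 = [[0, -1, 1, -1]]^T, v_2 = [[2, 6, 1, 8]]^T, v_3 = [[1, 2, 0, 4]]^T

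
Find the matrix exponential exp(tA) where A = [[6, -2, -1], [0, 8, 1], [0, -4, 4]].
e^{tA} = [[e^{6*t}, -2*t*e^{6*t}, -t*e^{6*t}], [0, (2*t + 1)*e^{6*t}, t*e^{6*t}], [0, -4*t*e^{6*t}, (1 - 2*t)*e^{6*t}]]

A has Jordan form J = [[6, 1, 0], [0, 6, 0], [0, 0, 6]] with A = PJP^{-1}, so e^{tA} = P e^{tJ} P^{-1}.

For a Jordan block J_k(λ), e^{tJ_k(λ)} = e^{λt} · (I + tN + t^2 N^2/2! + ... + t^{k-1} N^{k-1}/(k-1)!) where N is the nilpotent superdiagonal part.

Assembling the blocks and conjugating back gives the entries of e^{tA} as shown above.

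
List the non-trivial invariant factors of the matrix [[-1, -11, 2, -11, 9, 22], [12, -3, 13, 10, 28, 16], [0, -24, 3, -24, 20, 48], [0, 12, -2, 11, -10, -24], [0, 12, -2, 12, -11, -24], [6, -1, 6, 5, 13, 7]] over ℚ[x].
The Jordan structure of A has elementary divisors (x + 1)^3, (x + 1), (x - 5), (x - 5). Arranging the block sizes at each eigenvalue in decreasing order and taking row products gives the invariant factors.

Invariant factors (smallest first, each dividing the next): (x - 5)(x + 1), (x - 5)(x + 1)^3.

Check: the last factor (x - 5)(x + 1)^3 is the minimal polynomial, and the product (x - 5)^2(x + 1)^4 is the characteristic polynomial.

(x - 5)(x + 1), (x - 5)(x + 1)^3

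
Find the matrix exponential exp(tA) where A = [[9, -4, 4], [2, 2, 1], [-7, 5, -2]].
A has Jordan form J = [[3, 1, 0], [0, 3, 1], [0, 0, 3]] with A = PJP^{-1}, so e^{tA} = P e^{tJ} P^{-1}.

For a Jordan block J_k(λ), e^{tJ_k(λ)} = e^{λt} · (I + tN + t^2 N^2/2! + ... + t^{k-1} N^{k-1}/(k-1)!) where N is the nilpotent superdiagonal part.

Assembling the blocks and conjugating back gives the entries of e^{tA} as shown above.

e^{tA} = [[(6*t + 1)*e^{3*t}, -4*t*e^{3*t}, 4*t*e^{3*t}], [t*(3*t + 4)*e^{3*t}/2, (-t^2 - t + 1)*e^{3*t}, t*(t + 1)*e^{3*t}], [t*(3*t - 14)*e^{3*t}/2, t*(5 - t)*e^{3*t}, (t^2 - 5*t + 1)*e^{3*t}]]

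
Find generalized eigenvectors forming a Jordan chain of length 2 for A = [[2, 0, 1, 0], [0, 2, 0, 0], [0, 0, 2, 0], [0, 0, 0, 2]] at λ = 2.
We seek v_1 ∈ ker((A - 2I)^2) \ ker(A - 2I), then set v_{i+1} = (A - 2I) v_i.

One such chain is v_1 = [[-1, 0, 1, 0]]^T, v_2 = [[1, 0, 0, 0]]^T. Check: (A - 2I) v_2 = [[0, 0, 0, 0]]^T = 0.

v_1 = [[-1, 0, 1, 0]]^T, v_2 = [[1, 0, 0, 0]]^T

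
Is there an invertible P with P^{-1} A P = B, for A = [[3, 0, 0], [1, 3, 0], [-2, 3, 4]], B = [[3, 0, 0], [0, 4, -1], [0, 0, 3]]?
No.

Both have characteristic polynomial (x - 4)(x - 3)^2, but the minimal polynomial of A is (x - 4)(x - 3)^2 while the minimal polynomial of B is (x - 4)(x - 3). The minimal polynomial is a similarity invariant, so A and B are not similar.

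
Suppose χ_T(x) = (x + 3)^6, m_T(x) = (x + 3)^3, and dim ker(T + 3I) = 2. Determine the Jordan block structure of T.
Jordan blocks: (-3, 3), (-3, 3)

λ = -3: algebraic multiplicity 6 (exponent in χ_T), largest block size 3 (exponent in m_T), 2 blocks (geometric multiplicity). These force block sizes [3, 3].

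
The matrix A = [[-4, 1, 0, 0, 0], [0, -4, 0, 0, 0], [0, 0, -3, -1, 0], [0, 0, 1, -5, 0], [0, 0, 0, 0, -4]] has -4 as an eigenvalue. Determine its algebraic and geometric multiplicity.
algebraic multiplicity 5, geometric multiplicity 3

The characteristic polynomial is (x + 4)^5, so the factor x + 4 appears with exponent 5: the algebraic multiplicity is 5.

rank(A + 4I) = 2, so the eigenspace has dimension 5 - 2 = 3: the geometric multiplicity is 3.

Since 3 < 5, A is not diagonalizable.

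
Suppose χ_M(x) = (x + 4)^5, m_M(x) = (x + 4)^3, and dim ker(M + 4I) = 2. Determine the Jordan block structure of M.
λ = -4: algebraic multiplicity 5 (exponent in χ_M), largest block size 3 (exponent in m_M), 2 blocks (geometric multiplicity). These force block sizes [3, 2].

Jordan blocks: (-4, 3), (-4, 2)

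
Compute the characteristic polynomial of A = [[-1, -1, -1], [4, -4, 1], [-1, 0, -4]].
χ_A(x) = (x + 3)^3

xI - A = [[x + 1, 1, 1], [-4, x + 4, -1], [1, 0, x + 4]].

Expanding det(xI - A) along the first row:
det(xI - A) = + (x + 1)·det([[x + 4, -1], [0, x + 4]]) - (1)·det([[-4, -1], [1, x + 4]]) + (1)·det([[-4, x + 4], [1, 0]]).

Evaluating gives χ_A(x) = x^3 + 9x^2 + 27x + 27 = (x + 3)^3.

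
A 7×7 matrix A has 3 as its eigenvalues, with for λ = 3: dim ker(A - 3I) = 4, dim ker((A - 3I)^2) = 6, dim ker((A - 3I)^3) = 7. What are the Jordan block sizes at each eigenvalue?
Jordan blocks: (3, 3), (3, 2), (3, 1), (3, 1)

λ = 3: successive nullity increments [4, 2, 1] count blocks of size ≥ k; block sizes are [3, 2, 1, 1].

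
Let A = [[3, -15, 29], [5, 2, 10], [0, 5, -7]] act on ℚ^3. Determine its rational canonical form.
The invariant factors of A (the non-unit diagonal entries of the Smith normal form of xI - A over ℚ[x]) are (x - 2)(x + 2)^2, each dividing the next. The characteristic polynomial is their product, (x - 2)(x + 2)^2.

The rational canonical form is the block-diagonal matrix of companion matrices C(f_i):
R = [[0, 0, 8], [1, 0, 4], [0, 1, -2]].

R = [[0, 0, 8], [1, 0, 4], [0, 1, -2]]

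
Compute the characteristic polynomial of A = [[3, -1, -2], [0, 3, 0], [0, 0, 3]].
χ_A(x) = (x - 3)^3

xI - A = [[x - 3, 1, 2], [0, x - 3, 0], [0, 0, x - 3]].

Expanding det(xI - A) along the first row:
det(xI - A) = + (x - 3)·det([[x - 3, 0], [0, x - 3]]) - (1)·det([[0, 0], [0, x - 3]]) + (2)·det([[0, x - 3], [0, 0]]).

Evaluating gives χ_A(x) = x^3 - 9x^2 + 27x - 27 = (x - 3)^3.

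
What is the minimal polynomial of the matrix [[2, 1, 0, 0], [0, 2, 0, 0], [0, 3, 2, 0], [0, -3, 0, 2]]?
m_A(x) = (x - 2)^2

The characteristic polynomial factors as (x - 2)^4. The minimal polynomial is ∏(x - λ)^{k_λ} where k_λ is the size of the largest Jordan block at λ.

For λ = 2: rank(A - 2I) = 1, and the largest Jordan block has size 2 (the smallest k with rank((A - 2I)^k) = rank((A - 2I)^(k+1))).

So m_A(x) = (x - 2)^2.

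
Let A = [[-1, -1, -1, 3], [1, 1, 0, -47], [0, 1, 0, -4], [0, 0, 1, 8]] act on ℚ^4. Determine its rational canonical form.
R = [[0, 0, 0, -36], [1, 0, 0, -48], [0, 1, 0, -4], [0, 0, 1, 8]]

The invariant factors of A (the non-unit diagonal entries of the Smith normal form of xI - A over ℚ[x]) are (x^2 - 4x - 6)^2, each dividing the next. The characteristic polynomial is their product, (x^2 - 4x - 6)^2.

The rational canonical form is the block-diagonal matrix of companion matrices C(f_i):
R = [[0, 0, 0, -36], [1, 0, 0, -48], [0, 1, 0, -4], [0, 0, 1, 8]].

Note the characteristic polynomial does not split into linear factors over ℚ, so A has no Jordan form over ℚ; the rational canonical form exists over any field.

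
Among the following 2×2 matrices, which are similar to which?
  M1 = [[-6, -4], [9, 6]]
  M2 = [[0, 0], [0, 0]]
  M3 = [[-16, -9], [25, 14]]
3 classes: {M1}, {M2}, {M3}

Characteristic polynomials: χ_{M1} = x^2, χ_{M2} = x^2, χ_{M3} = (x + 1)^2.

{M1}: invariant factors x^2.

{M2}: invariant factors x, x.

{M3}: invariant factors (x + 1)^2.

Matrices are similar if and only if their invariant-factor lists agree; the partition into similarity classes is {M1}, {M2}, {M3}.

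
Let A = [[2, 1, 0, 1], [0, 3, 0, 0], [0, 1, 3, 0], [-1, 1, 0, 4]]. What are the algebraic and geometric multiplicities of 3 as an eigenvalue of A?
The characteristic polynomial is (x - 3)^4, so the factor x - 3 appears with exponent 4: the algebraic multiplicity is 4.

rank(A - 3I) = 2, so the eigenspace has dimension 4 - 2 = 2: the geometric multiplicity is 2.

Since 2 < 4, A is not diagonalizable.

algebraic multiplicity 4, geometric multiplicity 2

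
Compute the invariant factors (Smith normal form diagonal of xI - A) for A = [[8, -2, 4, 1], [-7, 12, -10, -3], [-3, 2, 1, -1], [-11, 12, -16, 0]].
The Jordan structure of A has elementary divisors (x - 5)^2, (x - 5), (x - 6). Arranging the block sizes at each eigenvalue in decreasing order and taking row products gives the invariant factors.

Invariant factors (smallest first, each dividing the next): x - 5, (x - 6)(x - 5)^2.

Check: the last factor (x - 6)(x - 5)^2 is the minimal polynomial, and the product (x - 6)(x - 5)^3 is the characteristic polynomial.

x - 5, (x - 6)(x - 5)^2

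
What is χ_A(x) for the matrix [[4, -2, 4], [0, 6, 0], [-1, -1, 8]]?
χ_A(x) = (x - 6)^3

xI - A = [[x - 4, 2, -4], [0, x - 6, 0], [1, 1, x - 8]].

Expanding det(xI - A) along the first row:
det(xI - A) = + (x - 4)·det([[x - 6, 0], [1, x - 8]]) - (2)·det([[0, 0], [1, x - 8]]) + (-4)·det([[0, x - 6], [1, 1]]).

Evaluating gives χ_A(x) = x^3 - 18x^2 + 108x - 216 = (x - 6)^3.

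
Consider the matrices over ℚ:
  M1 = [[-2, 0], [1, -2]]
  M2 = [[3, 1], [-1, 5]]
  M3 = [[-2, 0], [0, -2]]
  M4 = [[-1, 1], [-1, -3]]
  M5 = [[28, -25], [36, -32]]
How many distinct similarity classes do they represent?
Characteristic polynomials: χ_{M1} = (x + 2)^2, χ_{M2} = (x - 4)^2, χ_{M3} = (x + 2)^2, χ_{M4} = (x + 2)^2, χ_{M5} = (x + 2)^2.

{M1, M4, M5}: invariant factors (x + 2)^2.

{M2}: invariant factors (x - 4)^2.

{M3}: invariant factors x + 2, x + 2.

Matrices are similar if and only if their invariant-factor lists agree; the partition into similarity classes is {M1, M4, M5}, {M2}, {M3}.

3 classes: {M1, M4, M5}, {M2}, {M3}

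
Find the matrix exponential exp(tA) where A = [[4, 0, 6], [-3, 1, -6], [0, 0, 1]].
A has Jordan form J = [[1, 0, 0], [0, 1, 0], [0, 0, 4]] with A = PJP^{-1}, so e^{tA} = P e^{tJ} P^{-1}.

For a Jordan block J_k(λ), e^{tJ_k(λ)} = e^{λt} · (I + tN + t^2 N^2/2! + ... + t^{k-1} N^{k-1}/(k-1)!) where N is the nilpotent superdiagonal part.

Assembling the blocks and conjugating back gives the entries of e^{tA} as shown above.

e^{tA} = [[e^{4*t}, 0, 2*(e^{3*t} - 1)*e^{t}], [-e^{4*t} + e^{t}, e^{t}, 2*(1 - e^{3*t})*e^{t}], [0, 0, e^{t}]]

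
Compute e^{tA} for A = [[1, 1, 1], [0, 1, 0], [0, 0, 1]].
e^{tA} = [[e^{t}, t*e^{t}, t*e^{t}], [0, e^{t}, 0], [0, 0, e^{t}]]

A has Jordan form J = [[1, 1, 0], [0, 1, 0], [0, 0, 1]] with A = PJP^{-1}, so e^{tA} = P e^{tJ} P^{-1}.

For a Jordan block J_k(λ), e^{tJ_k(λ)} = e^{λt} · (I + tN + t^2 N^2/2! + ... + t^{k-1} N^{k-1}/(k-1)!) where N is the nilpotent superdiagonal part.

Assembling the blocks and conjugating back gives the entries of e^{tA} as shown above.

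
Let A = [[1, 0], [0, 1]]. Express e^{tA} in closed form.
e^{tA} = [[e^{t}, 0], [0, e^{t}]]

A has Jordan form J = [[1, 0], [0, 1]] with A = PJP^{-1}, so e^{tA} = P e^{tJ} P^{-1}.

For a Jordan block J_k(λ), e^{tJ_k(λ)} = e^{λt} · (I + tN + t^2 N^2/2! + ... + t^{k-1} N^{k-1}/(k-1)!) where N is the nilpotent superdiagonal part.

Assembling the blocks and conjugating back gives the entries of e^{tA} as shown above.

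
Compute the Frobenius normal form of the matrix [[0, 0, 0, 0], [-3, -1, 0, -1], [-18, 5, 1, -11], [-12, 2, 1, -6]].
R = [[0, 0, 0, 0], [1, 0, 0, -8], [0, 1, 0, -12], [0, 0, 1, -6]]

The invariant factors of A (the non-unit diagonal entries of the Smith normal form of xI - A over ℚ[x]) are x(x + 2)^3, each dividing the next. The characteristic polynomial is their product, x(x + 2)^3.

The rational canonical form is the block-diagonal matrix of companion matrices C(f_i):
R = [[0, 0, 0, 0], [1, 0, 0, -8], [0, 1, 0, -12], [0, 0, 1, -6]].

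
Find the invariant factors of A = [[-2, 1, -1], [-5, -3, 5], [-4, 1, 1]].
The Jordan structure of A has elementary divisors (x + 3)^2, (x - 2). Arranging the block sizes at each eigenvalue in decreasing order and taking row products gives the invariant factors.

Invariant factors (smallest first, each dividing the next): (x - 2)(x + 3)^2.

Check: the last factor (x - 2)(x + 3)^2 is the minimal polynomial, and the product (x - 2)(x + 3)^2 is the characteristic polynomial.

(x - 2)(x + 3)^2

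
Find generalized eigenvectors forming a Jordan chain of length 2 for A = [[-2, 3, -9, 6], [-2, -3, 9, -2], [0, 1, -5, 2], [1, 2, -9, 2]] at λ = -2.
We seek v_1 ∈ ker((A + 2I)^2) \ ker(A + 2I), then set v_{i+1} = (A + 2I) v_i.

One such chain is v_1 = [[-1, 0, 0, 0]]^T, v_2 = [[0, 2, 0, -1]]^T. Check: (A + 2I) v_2 = [[0, 0, 0, 0]]^T = 0.

v_1 = [[-1, 0, 0, 0]]^T, v_2 = [[0, 2, 0, -1]]^T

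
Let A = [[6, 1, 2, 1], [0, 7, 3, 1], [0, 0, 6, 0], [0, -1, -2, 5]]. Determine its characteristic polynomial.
χ_A(x) = (x - 6)^4

xI - A = [[x - 6, -1, -2, -1], [0, x - 7, -3, -1], [0, 0, x - 6, 0], [0, 1, 2, x - 5]].

Expanding det(xI - A) along the first row:
det(xI - A) = + (x - 6)·det([[x - 7, -3, -1], [0, x - 6, 0], [1, 2, x - 5]]) - (-1)·det([[0, -3, -1], [0, x - 6, 0], [0, 2, x - 5]]) + (-2)·det([[0, x - 7, -1], [0, 0, 0], [0, 1, x - 5]]) - (-1)·det([[0, x - 7, -3], [0, 0, x - 6], [0, 1, 2]]).

Evaluating gives χ_A(x) = x^4 - 24x^3 + 216x^2 - 864x + 1296 = (x - 6)^4.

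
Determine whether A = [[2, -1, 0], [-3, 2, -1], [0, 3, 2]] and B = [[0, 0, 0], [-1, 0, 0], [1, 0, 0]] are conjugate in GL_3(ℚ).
trace(A) = 6 but trace(B) = 0. The trace is a similarity invariant, so A and B are not similar.

No.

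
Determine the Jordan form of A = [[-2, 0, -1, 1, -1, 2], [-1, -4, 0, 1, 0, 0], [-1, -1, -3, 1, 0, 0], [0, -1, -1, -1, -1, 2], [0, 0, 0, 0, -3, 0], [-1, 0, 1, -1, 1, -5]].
J = [[-3, 1, 0, 0, 0, 0], [0, -3, 0, 0, 0, 0], [0, 0, -3, 1, 0, 0], [0, 0, 0, -3, 0, 0], [0, 0, 0, 0, -3, 0], [0, 0, 0, 0, 0, -3]]

The characteristic polynomial is det(xI - A) = (x + 3)^6, so the eigenvalues are -3 (algebraic multiplicity 6).

For λ = -3: rank(A + 3I) = 2, rank((A + 3I)^2) = 0. The eigenspace has dimension 6 - 2 = 4, so there are 4 Jordan blocks; the rank sequence gives block sizes [2, 2, 1, 1].

Assembling the blocks gives the Jordan form J above.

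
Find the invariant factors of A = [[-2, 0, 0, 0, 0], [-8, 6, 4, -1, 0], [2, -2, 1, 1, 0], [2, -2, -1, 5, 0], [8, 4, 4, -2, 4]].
The Jordan structure of A has elementary divisors (x + 2), (x - 4)^3, (x - 4). Arranging the block sizes at each eigenvalue in decreasing order and taking row products gives the invariant factors.

Invariant factors (smallest first, each dividing the next): x - 4, (x - 4)^3(x + 2).

Check: the last factor (x - 4)^3(x + 2) is the minimal polynomial, and the product (x - 4)^4(x + 2) is the characteristic polynomial.

x - 4, (x - 4)^3(x + 2)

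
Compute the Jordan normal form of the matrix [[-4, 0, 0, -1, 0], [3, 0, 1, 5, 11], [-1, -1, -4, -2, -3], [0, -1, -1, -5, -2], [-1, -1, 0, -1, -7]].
The characteristic polynomial is det(xI - A) = (x + 4)^5, so the eigenvalues are -4 (algebraic multiplicity 5).

For λ = -4: rank(A + 4I) = 3, rank((A + 4I)^2) = 1, rank((A + 4I)^3) = 0. The eigenspace has dimension 5 - 3 = 2, so there are 2 Jordan blocks; the rank sequence gives block sizes [3, 2].

Assembling the blocks gives the Jordan form J above.

J = [[-4, 1, 0, 0, 0], [0, -4, 1, 0, 0], [0, 0, -4, 0, 0], [0, 0, 0, -4, 1], [0, 0, 0, 0, -4]]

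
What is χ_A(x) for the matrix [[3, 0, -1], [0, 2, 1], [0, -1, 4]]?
χ_A(x) = (x - 3)^3

xI - A = [[x - 3, 0, 1], [0, x - 2, -1], [0, 1, x - 4]].

Expanding det(xI - A) along the first row:
det(xI - A) = + (x - 3)·det([[x - 2, -1], [1, x - 4]]) - (0)·det([[0, -1], [0, x - 4]]) + (1)·det([[0, x - 2], [0, 1]]).

Evaluating gives χ_A(x) = x^3 - 9x^2 + 27x - 27 = (x - 3)^3.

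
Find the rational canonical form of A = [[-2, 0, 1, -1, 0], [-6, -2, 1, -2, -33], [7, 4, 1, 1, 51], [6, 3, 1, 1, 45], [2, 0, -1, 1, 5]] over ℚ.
R = [[0, 0, 0, 0, 5], [1, 0, 0, 0, 9], [0, 1, 0, 0, 13], [0, 0, 1, 0, 7], [0, 0, 0, 1, 3]]

The invariant factors of A (the non-unit diagonal entries of the Smith normal form of xI - A over ℚ[x]) are (x - 5)(x^2 + x + 1)^2, each dividing the next. The characteristic polynomial is their product, (x - 5)(x^2 + x + 1)^2.

The rational canonical form is the block-diagonal matrix of companion matrices C(f_i):
R = [[0, 0, 0, 0, 5], [1, 0, 0, 0, 9], [0, 1, 0, 0, 13], [0, 0, 1, 0, 7], [0, 0, 0, 1, 3]].

Note the characteristic polynomial does not split into linear factors over ℚ, so A has no Jordan form over ℚ; the rational canonical form exists over any field.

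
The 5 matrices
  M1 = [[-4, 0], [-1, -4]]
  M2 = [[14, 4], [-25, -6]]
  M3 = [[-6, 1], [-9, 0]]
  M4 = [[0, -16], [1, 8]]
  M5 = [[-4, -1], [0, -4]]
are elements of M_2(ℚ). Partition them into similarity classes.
Characteristic polynomials: χ_{M1} = (x + 4)^2, χ_{M2} = (x - 4)^2, χ_{M3} = (x + 3)^2, χ_{M4} = (x - 4)^2, χ_{M5} = (x + 4)^2.

{M1, M5}: invariant factors (x + 4)^2.

{M2, M4}: invariant factors (x - 4)^2.

{M3}: invariant factors (x + 3)^2.

Matrices are similar if and only if their invariant-factor lists agree; the partition into similarity classes is {M1, M5}, {M2, M4}, {M3}.

3 classes: {M1, M5}, {M2, M4}, {M3}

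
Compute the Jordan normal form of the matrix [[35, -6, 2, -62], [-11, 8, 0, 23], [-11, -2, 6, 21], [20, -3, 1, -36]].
The characteristic polynomial is det(xI - A) = (x - 6)^3(x + 5), so the eigenvalues are -5 (algebraic multiplicity 1), 6 (algebraic multiplicity 3).

For λ = -5: algebraic multiplicity 1 gives one 1×1 block.

For λ = 6: rank(A - 6I) = 3, rank((A - 6I)^2) = 2, rank((A - 6I)^3) = 1. The eigenspace has dimension 4 - 3 = 1, so there is 1 Jordan block; the rank sequence gives block sizes [3].

Assembling the blocks gives the Jordan form J above.

J = [[-5, 0, 0, 0], [0, 6, 1, 0], [0, 0, 6, 1], [0, 0, 0, 6]]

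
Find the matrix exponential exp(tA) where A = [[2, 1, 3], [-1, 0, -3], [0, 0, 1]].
A has Jordan form J = [[1, 1, 0], [0, 1, 0], [0, 0, 1]] with A = PJP^{-1}, so e^{tA} = P e^{tJ} P^{-1}.

For a Jordan block J_k(λ), e^{tJ_k(λ)} = e^{λt} · (I + tN + t^2 N^2/2! + ... + t^{k-1} N^{k-1}/(k-1)!) where N is the nilpotent superdiagonal part.

Assembling the blocks and conjugating back gives the entries of e^{tA} as shown above.

e^{tA} = [[(t + 1)*e^{t}, t*e^{t}, 3*t*e^{t}], [-t*e^{t}, (1 - t)*e^{t}, -3*t*e^{t}], [0, 0, e^{t}]]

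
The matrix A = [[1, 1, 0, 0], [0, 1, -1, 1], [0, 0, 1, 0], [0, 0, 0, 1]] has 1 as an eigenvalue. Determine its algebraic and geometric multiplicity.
The characteristic polynomial is (x - 1)^4, so the factor x - 1 appears with exponent 4: the algebraic multiplicity is 4.

rank(A - I) = 2, so the eigenspace has dimension 4 - 2 = 2: the geometric multiplicity is 2.

Since 2 < 4, A is not diagonalizable.

algebraic multiplicity 4, geometric multiplicity 2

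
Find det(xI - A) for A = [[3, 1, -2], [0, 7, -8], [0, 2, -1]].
xI - A = [[x - 3, -1, 2], [0, x - 7, 8], [0, -2, x + 1]].

Expanding det(xI - A) along the first row:
det(xI - A) = + (x - 3)·det([[x - 7, 8], [-2, x + 1]]) - (-1)·det([[0, 8], [0, x + 1]]) + (2)·det([[0, x - 7], [0, -2]]).

Evaluating gives χ_A(x) = x^3 - 9x^2 + 27x - 27 = (x - 3)^3.

χ_A(x) = (x - 3)^3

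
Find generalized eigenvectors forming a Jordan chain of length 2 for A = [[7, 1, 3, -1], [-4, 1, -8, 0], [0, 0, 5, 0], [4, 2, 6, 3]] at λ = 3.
We seek v_1 ∈ ker((A - 3I)^2) \ ker(A - 3I), then set v_{i+1} = (A - 3I) v_i.

One such chain is v_1 = [[0, 1, 0, 0]]^T, v_2 = [[1, -2, 0, 2]]^T. Check: (A - 3I) v_2 = [[0, 0, 0, 0]]^T = 0.

v_1 = [[0, 1, 0, 0]]^T, v_2 = [[1, -2, 0, 2]]^T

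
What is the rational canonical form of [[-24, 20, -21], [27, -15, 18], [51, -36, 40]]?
R = [[0, 0, -45], [1, 0, 21], [0, 1, 1]]

The invariant factors of A (the non-unit diagonal entries of the Smith normal form of xI - A over ℚ[x]) are (x - 3)^2(x + 5), each dividing the next. The characteristic polynomial is their product, (x - 3)^2(x + 5).

The rational canonical form is the block-diagonal matrix of companion matrices C(f_i):
R = [[0, 0, -45], [1, 0, 21], [0, 1, 1]].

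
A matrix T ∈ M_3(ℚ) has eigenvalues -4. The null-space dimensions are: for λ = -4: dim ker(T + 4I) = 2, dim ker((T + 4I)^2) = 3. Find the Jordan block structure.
Jordan blocks: (-4, 2), (-4, 1)

λ = -4: successive nullity increments [2, 1] count blocks of size ≥ k; block sizes are [2, 1].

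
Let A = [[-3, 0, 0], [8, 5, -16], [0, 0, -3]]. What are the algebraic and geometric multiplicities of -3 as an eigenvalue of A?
The characteristic polynomial is (x - 5)(x + 3)^2, so the factor x + 3 appears with exponent 2: the algebraic multiplicity is 2.

rank(A + 3I) = 1, so the eigenspace has dimension 3 - 1 = 2: the geometric multiplicity is 2.

algebraic multiplicity 2, geometric multiplicity 2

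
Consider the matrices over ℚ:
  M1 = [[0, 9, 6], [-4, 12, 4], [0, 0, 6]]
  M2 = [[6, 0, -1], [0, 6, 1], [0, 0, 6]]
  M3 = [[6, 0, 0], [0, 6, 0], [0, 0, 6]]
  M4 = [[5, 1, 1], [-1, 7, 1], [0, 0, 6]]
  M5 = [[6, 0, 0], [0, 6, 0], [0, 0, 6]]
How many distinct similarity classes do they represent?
2 classes: {M1, M2, M4}, {M3, M5}

Characteristic polynomials: χ_{M1} = (x - 6)^3, χ_{M2} = (x - 6)^3, χ_{M3} = (x - 6)^3, χ_{M4} = (x - 6)^3, χ_{M5} = (x - 6)^3.

{M1, M2, M4}: invariant factors x - 6, (x - 6)^2.

{M3, M5}: invariant factors x - 6, x - 6, x - 6.

Matrices are similar if and only if their invariant-factor lists agree; the partition into similarity classes is {M1, M2, M4}, {M3, M5}.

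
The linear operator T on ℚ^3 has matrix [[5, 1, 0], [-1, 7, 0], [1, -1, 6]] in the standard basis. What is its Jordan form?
The characteristic polynomial is det(xI - A) = (x - 6)^3, so the eigenvalues are 6 (algebraic multiplicity 3).

For λ = 6: rank(A - 6I) = 1, rank((A - 6I)^2) = 0. The eigenspace has dimension 3 - 1 = 2, so there are 2 Jordan blocks; the rank sequence gives block sizes [2, 1].

Assembling the blocks gives the Jordan form J above.

J = [[6, 1, 0], [0, 6, 0], [0, 0, 6]]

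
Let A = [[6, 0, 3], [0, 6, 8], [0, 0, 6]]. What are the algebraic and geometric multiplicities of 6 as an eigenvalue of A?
algebraic multiplicity 3, geometric multiplicity 2

The characteristic polynomial is (x - 6)^3, so the factor x - 6 appears with exponent 3: the algebraic multiplicity is 3.

rank(A - 6I) = 1, so the eigenspace has dimension 3 - 1 = 2: the geometric multiplicity is 2.

Since 2 < 3, A is not diagonalizable.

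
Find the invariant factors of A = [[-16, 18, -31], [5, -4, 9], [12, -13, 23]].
The Jordan structure of A has elementary divisors (x - 1)^3. Arranging the block sizes at each eigenvalue in decreasing order and taking row products gives the invariant factors.

Invariant factors (smallest first, each dividing the next): (x - 1)^3.

Check: the last factor (x - 1)^3 is the minimal polynomial, and the product (x - 1)^3 is the characteristic polynomial.

(x - 1)^3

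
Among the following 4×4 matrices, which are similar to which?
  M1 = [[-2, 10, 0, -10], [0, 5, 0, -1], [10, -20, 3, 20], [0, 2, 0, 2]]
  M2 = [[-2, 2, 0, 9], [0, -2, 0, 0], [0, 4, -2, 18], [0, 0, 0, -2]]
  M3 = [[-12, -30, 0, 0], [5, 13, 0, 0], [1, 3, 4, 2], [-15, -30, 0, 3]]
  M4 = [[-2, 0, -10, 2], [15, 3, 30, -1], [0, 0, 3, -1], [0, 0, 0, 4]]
Characteristic polynomials: χ_{M1} = (x - 4)(x - 3)^2(x + 2), χ_{M2} = (x + 2)^4, χ_{M3} = (x - 4)(x - 3)^2(x + 2), χ_{M4} = (x - 4)(x - 3)^2(x + 2).

{M1, M3, M4}: invariant factors x - 3, (x - 4)(x - 3)(x + 2).

{M2}: invariant factors x + 2, x + 2, (x + 2)^2.

Matrices are similar if and only if their invariant-factor lists agree; the partition into similarity classes is {M1, M3, M4}, {M2}.

2 classes: {M1, M3, M4}, {M2}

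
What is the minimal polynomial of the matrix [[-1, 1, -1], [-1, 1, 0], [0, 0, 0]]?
The characteristic polynomial factors as x^3. The minimal polynomial is ∏(x - λ)^{k_λ} where k_λ is the size of the largest Jordan block at λ.

For λ = 0: rank(A) = 2, and the largest Jordan block has size 3 (the smallest k with rank(A^k) = rank(A^(k+1))).

So m_A(x) = x^3.

m_A(x) = x^3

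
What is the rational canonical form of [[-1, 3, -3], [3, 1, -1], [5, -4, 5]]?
R = [[0, 0, -10], [1, 0, -1], [0, 1, 5]]

The invariant factors of A (the non-unit diagonal entries of the Smith normal form of xI - A over ℚ[x]) are (x - 2)(x^2 - 3x - 5), each dividing the next. The characteristic polynomial is their product, (x - 2)(x^2 - 3x - 5).

The rational canonical form is the block-diagonal matrix of companion matrices C(f_i):
R = [[0, 0, -10], [1, 0, -1], [0, 1, 5]].

Note the characteristic polynomial does not split into linear factors over ℚ, so A has no Jordan form over ℚ; the rational canonical form exists over any field.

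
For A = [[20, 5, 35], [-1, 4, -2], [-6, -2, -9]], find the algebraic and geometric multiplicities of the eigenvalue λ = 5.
The characteristic polynomial is (x - 5)^3, so the factor x - 5 appears with exponent 3: the algebraic multiplicity is 3.

rank(A - 5I) = 2, so the eigenspace has dimension 3 - 2 = 1: the geometric multiplicity is 1.

Since 1 < 3, A is not diagonalizable.

algebraic multiplicity 3, geometric multiplicity 1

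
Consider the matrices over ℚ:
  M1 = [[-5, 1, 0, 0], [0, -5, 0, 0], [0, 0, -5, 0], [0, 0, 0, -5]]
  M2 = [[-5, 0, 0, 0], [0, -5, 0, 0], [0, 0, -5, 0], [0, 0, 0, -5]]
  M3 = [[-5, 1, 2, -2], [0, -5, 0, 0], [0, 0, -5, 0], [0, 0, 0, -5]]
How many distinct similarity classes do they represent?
2 classes: {M1, M3}, {M2}

Characteristic polynomials: χ_{M1} = (x + 5)^4, χ_{M2} = (x + 5)^4, χ_{M3} = (x + 5)^4.

{M1, M3}: invariant factors x + 5, x + 5, (x + 5)^2.

{M2}: invariant factors x + 5, x + 5, x + 5, x + 5.

Matrices are similar if and only if their invariant-factor lists agree; the partition into similarity classes is {M1, M3}, {M2}.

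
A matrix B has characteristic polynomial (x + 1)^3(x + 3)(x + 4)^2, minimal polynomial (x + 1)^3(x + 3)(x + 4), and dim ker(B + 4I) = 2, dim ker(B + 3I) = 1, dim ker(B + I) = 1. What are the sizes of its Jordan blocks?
λ = -4: algebraic multiplicity 2 (exponent in χ_B), largest block size 1 (exponent in m_B), 2 blocks (geometric multiplicity). These force block sizes [1, 1].
λ = -3: algebraic multiplicity 1 (exponent in χ_B), largest block size 1 (exponent in m_B), 1 block (geometric multiplicity). This forces block sizes [1].
λ = -1: algebraic multiplicity 3 (exponent in χ_B), largest block size 3 (exponent in m_B), 1 block (geometric multiplicity). This forces block sizes [3].

Jordan blocks: (-4, 1), (-4, 1), (-3, 1), (-1, 3)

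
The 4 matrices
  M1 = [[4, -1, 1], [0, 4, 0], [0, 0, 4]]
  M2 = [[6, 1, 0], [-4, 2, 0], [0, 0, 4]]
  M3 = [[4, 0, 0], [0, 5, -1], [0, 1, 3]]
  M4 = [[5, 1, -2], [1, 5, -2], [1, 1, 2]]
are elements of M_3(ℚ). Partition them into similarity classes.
Characteristic polynomials: χ_{M1} = (x - 4)^3, χ_{M2} = (x - 4)^3, χ_{M3} = (x - 4)^3, χ_{M4} = (x - 4)^3.

{M1, M2, M3, M4}: invariant factors x - 4, (x - 4)^2.

Matrices are similar if and only if their invariant-factor lists agree; the partition into similarity classes is {M1, M2, M3, M4}.

1 class: {M1, M2, M3, M4}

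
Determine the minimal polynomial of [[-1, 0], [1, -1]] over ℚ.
m_A(x) = (x + 1)^2

The characteristic polynomial factors as (x + 1)^2. The minimal polynomial is ∏(x - λ)^{k_λ} where k_λ is the size of the largest Jordan block at λ.

For λ = -1: rank(A + I) = 1, and the largest Jordan block has size 2 (the smallest k with rank((A + I)^k) = rank((A + I)^(k+1))).

So m_A(x) = (x + 1)^2.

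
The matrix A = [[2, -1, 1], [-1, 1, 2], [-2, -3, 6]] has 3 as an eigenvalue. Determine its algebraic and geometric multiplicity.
algebraic multiplicity 3, geometric multiplicity 1

The characteristic polynomial is (x - 3)^3, so the factor x - 3 appears with exponent 3: the algebraic multiplicity is 3.

rank(A - 3I) = 2, so the eigenspace has dimension 3 - 2 = 1: the geometric multiplicity is 1.

Since 1 < 3, A is not diagonalizable.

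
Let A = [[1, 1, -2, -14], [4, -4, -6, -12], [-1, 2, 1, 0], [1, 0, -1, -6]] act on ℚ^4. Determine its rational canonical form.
The invariant factors of A (the non-unit diagonal entries of the Smith normal form of xI - A over ℚ[x]) are x + 2, (x + 2)(x^2 + 4x + 5), each dividing the next. The characteristic polynomial is their product, (x + 2)^2(x^2 + 4x + 5).

The rational canonical form is the block-diagonal matrix of companion matrices C(f_i):
R = [[-2, 0, 0, 0], [0, 0, 0, -10], [0, 1, 0, -13], [0, 0, 1, -6]].

Note the characteristic polynomial does not split into linear factors over ℚ, so A has no Jordan form over ℚ; the rational canonical form exists over any field.

R = [[-2, 0, 0, 0], [0, 0, 0, -10], [0, 1, 0, -13], [0, 0, 1, -6]]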